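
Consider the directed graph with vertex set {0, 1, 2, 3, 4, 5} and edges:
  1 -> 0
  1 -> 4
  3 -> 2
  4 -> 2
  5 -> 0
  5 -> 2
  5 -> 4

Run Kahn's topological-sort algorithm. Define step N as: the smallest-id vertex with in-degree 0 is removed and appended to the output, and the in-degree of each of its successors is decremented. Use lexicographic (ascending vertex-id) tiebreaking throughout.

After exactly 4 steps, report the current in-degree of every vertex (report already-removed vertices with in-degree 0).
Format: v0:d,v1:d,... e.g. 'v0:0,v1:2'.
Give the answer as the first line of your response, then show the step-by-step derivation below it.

v0:0,v1:0,v2:1,v3:0,v4:0,v5:0

step 1: output 1; order=[1]; indeg=(1,0,3,0,1,0)
step 2: output 3; order=[1,3]; indeg=(1,0,2,0,1,0)
step 3: output 5; order=[1,3,5]; indeg=(0,0,1,0,0,0)
step 4: output 0; order=[1,3,5,0]; indeg=(0,0,1,0,0,0)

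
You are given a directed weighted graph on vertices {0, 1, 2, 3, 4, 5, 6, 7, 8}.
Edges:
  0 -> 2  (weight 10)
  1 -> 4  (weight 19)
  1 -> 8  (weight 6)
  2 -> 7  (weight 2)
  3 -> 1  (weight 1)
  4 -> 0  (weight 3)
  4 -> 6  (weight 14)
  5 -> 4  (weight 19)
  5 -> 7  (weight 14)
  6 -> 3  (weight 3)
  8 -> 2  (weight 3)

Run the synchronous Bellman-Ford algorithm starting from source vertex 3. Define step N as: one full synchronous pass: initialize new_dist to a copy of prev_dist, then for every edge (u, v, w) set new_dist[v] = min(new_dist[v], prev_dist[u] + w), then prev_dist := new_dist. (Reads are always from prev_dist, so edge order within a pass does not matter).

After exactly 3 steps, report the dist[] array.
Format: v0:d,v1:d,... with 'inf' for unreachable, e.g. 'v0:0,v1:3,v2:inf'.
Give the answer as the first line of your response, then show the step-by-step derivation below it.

v0:23,v1:1,v2:10,v3:0,v4:20,v5:inf,v6:34,v7:inf,v8:7

step 1: dist = v0:inf,v1:1,v2:inf,v3:0,v4:inf,v5:inf,v6:inf,v7:inf,v8:inf
step 2: dist = v0:inf,v1:1,v2:inf,v3:0,v4:20,v5:inf,v6:inf,v7:inf,v8:7
step 3: dist = v0:23,v1:1,v2:10,v3:0,v4:20,v5:inf,v6:34,v7:inf,v8:7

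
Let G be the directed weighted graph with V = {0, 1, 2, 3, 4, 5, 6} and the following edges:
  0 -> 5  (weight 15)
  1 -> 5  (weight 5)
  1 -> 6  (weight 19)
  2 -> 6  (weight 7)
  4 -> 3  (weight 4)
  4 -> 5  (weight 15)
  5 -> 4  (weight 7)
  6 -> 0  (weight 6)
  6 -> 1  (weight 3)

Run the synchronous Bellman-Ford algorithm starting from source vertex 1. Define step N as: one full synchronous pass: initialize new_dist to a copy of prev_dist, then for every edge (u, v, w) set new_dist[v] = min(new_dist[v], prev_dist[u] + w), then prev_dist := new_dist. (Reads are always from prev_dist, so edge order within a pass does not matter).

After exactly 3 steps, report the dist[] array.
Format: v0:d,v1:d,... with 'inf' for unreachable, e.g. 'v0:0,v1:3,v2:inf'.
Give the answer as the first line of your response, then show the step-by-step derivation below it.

v0:25,v1:0,v2:inf,v3:16,v4:12,v5:5,v6:19

step 1: dist = v0:inf,v1:0,v2:inf,v3:inf,v4:inf,v5:5,v6:19
step 2: dist = v0:25,v1:0,v2:inf,v3:inf,v4:12,v5:5,v6:19
step 3: dist = v0:25,v1:0,v2:inf,v3:16,v4:12,v5:5,v6:19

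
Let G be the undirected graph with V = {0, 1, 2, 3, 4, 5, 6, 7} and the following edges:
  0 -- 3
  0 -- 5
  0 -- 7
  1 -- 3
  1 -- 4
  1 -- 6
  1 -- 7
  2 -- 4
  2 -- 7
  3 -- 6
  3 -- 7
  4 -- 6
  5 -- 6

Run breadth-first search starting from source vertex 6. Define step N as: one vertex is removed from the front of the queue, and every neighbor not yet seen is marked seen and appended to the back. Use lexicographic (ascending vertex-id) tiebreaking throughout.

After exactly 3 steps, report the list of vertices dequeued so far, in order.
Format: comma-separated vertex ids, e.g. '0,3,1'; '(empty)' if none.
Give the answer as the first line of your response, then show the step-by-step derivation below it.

6,1,3

step 1: dequeue 6; queue=[1,3,4,5]; order=6
step 2: dequeue 1; queue=[3,4,5,7]; order=6,1
step 3: dequeue 3; queue=[4,5,7,0]; order=6,1,3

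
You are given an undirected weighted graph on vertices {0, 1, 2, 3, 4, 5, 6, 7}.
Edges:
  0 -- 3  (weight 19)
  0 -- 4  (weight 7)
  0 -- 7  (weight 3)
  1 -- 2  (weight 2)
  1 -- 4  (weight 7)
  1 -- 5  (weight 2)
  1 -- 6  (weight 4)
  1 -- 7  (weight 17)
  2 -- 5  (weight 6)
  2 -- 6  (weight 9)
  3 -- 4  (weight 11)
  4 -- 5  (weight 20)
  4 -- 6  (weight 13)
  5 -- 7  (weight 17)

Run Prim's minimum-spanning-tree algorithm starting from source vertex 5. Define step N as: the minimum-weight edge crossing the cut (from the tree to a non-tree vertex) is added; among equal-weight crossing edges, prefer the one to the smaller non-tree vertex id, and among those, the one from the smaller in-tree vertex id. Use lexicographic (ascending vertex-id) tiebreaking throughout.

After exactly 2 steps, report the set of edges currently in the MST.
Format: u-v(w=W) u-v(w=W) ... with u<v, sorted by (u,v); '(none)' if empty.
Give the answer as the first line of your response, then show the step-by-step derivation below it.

1-2(w=2) 1-5(w=2)

step 1: add edge 1-5 (w=2); MST = {1-5(w=2)}
step 2: add edge 1-2 (w=2); MST = {1-2(w=2) 1-5(w=2)}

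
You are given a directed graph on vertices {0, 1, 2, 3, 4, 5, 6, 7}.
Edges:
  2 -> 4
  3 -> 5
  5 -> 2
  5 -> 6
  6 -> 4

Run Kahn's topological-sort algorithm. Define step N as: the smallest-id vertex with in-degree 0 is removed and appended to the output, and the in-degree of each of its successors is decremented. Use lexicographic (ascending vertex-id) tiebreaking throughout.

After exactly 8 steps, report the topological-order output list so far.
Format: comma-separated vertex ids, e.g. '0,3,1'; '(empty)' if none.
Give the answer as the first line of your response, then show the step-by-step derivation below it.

0,1,3,5,2,6,4,7

step 1: output 0; order=[0]; indeg=(0,0,1,0,2,1,1,0)
step 2: output 1; order=[0,1]; indeg=(0,0,1,0,2,1,1,0)
step 3: output 3; order=[0,1,3]; indeg=(0,0,1,0,2,0,1,0)
step 4: output 5; order=[0,1,3,5]; indeg=(0,0,0,0,2,0,0,0)
step 5: output 2; order=[0,1,3,5,2]; indeg=(0,0,0,0,1,0,0,0)
step 6: output 6; order=[0,1,3,5,2,6]; indeg=(0,0,0,0,0,0,0,0)
step 7: output 4; order=[0,1,3,5,2,6,4]; indeg=(0,0,0,0,0,0,0,0)
step 8: output 7; order=[0,1,3,5,2,6,4,7]; indeg=(0,0,0,0,0,0,0,0)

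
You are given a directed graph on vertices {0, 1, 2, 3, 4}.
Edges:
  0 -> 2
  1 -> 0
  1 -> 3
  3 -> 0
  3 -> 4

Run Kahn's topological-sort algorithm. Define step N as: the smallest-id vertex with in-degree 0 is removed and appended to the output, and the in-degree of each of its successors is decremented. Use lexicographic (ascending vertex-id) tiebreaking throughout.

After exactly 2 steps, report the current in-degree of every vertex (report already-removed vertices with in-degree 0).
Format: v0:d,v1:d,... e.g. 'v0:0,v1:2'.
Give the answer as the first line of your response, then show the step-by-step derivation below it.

v0:0,v1:0,v2:1,v3:0,v4:0

step 1: output 1; order=[1]; indeg=(1,0,1,0,1)
step 2: output 3; order=[1,3]; indeg=(0,0,1,0,0)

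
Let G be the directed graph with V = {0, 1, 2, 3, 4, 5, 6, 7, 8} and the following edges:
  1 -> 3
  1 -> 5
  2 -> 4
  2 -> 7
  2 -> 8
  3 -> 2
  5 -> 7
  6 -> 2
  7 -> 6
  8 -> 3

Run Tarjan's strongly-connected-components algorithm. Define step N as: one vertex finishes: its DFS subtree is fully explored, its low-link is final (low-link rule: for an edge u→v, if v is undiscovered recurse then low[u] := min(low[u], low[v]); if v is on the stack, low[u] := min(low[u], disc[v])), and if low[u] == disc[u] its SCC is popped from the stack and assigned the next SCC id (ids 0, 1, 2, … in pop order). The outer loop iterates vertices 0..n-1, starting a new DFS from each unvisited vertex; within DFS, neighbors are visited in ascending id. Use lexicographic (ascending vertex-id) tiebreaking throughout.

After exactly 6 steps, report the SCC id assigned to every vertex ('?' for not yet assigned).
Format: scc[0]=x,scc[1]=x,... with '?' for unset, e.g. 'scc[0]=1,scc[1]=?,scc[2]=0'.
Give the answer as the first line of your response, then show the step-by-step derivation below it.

scc[0]=0,scc[1]=?,scc[2]=?,scc[3]=?,scc[4]=1,scc[5]=?,scc[6]=?,scc[7]=?,scc[8]=?

step 1: low=(low[0]=0,low[1]=?,low[2]=?,low[3]=?,low[4]=?,low[5]=?,low[6]=?,low[7]=?,low[8]=?); scc=(scc[0]=0,scc[1]=?,scc[2]=?,scc[3]=?,scc[4]=?,scc[5]=?,scc[6]=?,scc[7]=?,scc[8]=?)
step 2: low=(low[0]=0,low[1]=1,low[2]=3,low[3]=2,low[4]=4,low[5]=?,low[6]=?,low[7]=?,low[8]=?); scc=(scc[0]=0,scc[1]=?,scc[2]=?,scc[3]=?,scc[4]=1,scc[5]=?,scc[6]=?,scc[7]=?,scc[8]=?)
step 3: low=(low[0]=0,low[1]=1,low[2]=3,low[3]=2,low[4]=4,low[5]=?,low[6]=3,low[7]=5,low[8]=?); scc=(scc[0]=0,scc[1]=?,scc[2]=?,scc[3]=?,scc[4]=1,scc[5]=?,scc[6]=?,scc[7]=?,scc[8]=?)
step 4: low=(low[0]=0,low[1]=1,low[2]=3,low[3]=2,low[4]=4,low[5]=?,low[6]=3,low[7]=3,low[8]=?); scc=(scc[0]=0,scc[1]=?,scc[2]=?,scc[3]=?,scc[4]=1,scc[5]=?,scc[6]=?,scc[7]=?,scc[8]=?)
step 5: low=(low[0]=0,low[1]=1,low[2]=3,low[3]=2,low[4]=4,low[5]=?,low[6]=3,low[7]=3,low[8]=2); scc=(scc[0]=0,scc[1]=?,scc[2]=?,scc[3]=?,scc[4]=1,scc[5]=?,scc[6]=?,scc[7]=?,scc[8]=?)
step 6: low=(low[0]=0,low[1]=1,low[2]=2,low[3]=2,low[4]=4,low[5]=?,low[6]=3,low[7]=3,low[8]=2); scc=(scc[0]=0,scc[1]=?,scc[2]=?,scc[3]=?,scc[4]=1,scc[5]=?,scc[6]=?,scc[7]=?,scc[8]=?)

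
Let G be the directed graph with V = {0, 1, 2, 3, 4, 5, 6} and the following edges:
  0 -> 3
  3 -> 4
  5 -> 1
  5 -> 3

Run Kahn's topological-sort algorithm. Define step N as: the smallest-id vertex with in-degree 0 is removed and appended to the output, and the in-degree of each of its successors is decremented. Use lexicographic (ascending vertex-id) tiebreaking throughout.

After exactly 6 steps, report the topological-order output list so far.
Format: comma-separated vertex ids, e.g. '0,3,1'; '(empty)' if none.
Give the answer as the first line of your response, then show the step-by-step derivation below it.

0,2,5,1,3,4

step 1: output 0; order=[0]; indeg=(0,1,0,1,1,0,0)
step 2: output 2; order=[0,2]; indeg=(0,1,0,1,1,0,0)
step 3: output 5; order=[0,2,5]; indeg=(0,0,0,0,1,0,0)
step 4: output 1; order=[0,2,5,1]; indeg=(0,0,0,0,1,0,0)
step 5: output 3; order=[0,2,5,1,3]; indeg=(0,0,0,0,0,0,0)
step 6: output 4; order=[0,2,5,1,3,4]; indeg=(0,0,0,0,0,0,0)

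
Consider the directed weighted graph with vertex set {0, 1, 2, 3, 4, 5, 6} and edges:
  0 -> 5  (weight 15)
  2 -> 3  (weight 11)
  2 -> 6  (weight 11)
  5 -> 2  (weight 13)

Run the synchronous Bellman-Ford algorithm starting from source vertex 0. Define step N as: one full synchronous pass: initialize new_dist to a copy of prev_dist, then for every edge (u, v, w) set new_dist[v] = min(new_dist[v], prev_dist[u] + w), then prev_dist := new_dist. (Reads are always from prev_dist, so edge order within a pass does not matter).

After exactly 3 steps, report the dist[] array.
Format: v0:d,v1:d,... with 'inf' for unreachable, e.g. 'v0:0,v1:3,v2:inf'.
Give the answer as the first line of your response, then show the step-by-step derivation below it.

v0:0,v1:inf,v2:28,v3:39,v4:inf,v5:15,v6:39

step 1: dist = v0:0,v1:inf,v2:inf,v3:inf,v4:inf,v5:15,v6:inf
step 2: dist = v0:0,v1:inf,v2:28,v3:inf,v4:inf,v5:15,v6:inf
step 3: dist = v0:0,v1:inf,v2:28,v3:39,v4:inf,v5:15,v6:39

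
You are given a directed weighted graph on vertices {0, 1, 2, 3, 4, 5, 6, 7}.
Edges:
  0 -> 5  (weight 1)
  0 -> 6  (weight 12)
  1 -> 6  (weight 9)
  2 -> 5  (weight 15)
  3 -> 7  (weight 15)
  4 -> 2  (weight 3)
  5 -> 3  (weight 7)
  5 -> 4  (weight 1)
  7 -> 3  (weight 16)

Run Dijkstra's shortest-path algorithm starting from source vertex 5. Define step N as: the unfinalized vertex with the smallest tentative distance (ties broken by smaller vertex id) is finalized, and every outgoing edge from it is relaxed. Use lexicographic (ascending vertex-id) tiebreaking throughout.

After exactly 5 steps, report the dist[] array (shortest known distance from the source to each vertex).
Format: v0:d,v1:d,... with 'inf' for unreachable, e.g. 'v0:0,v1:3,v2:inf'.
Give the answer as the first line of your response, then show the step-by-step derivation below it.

v0:inf,v1:inf,v2:4,v3:7,v4:1,v5:0,v6:inf,v7:22

step 1: dist = v0:inf,v1:inf,v2:inf,v3:7,v4:1,v5:0,v6:inf,v7:inf
step 2: dist = v0:inf,v1:inf,v2:4,v3:7,v4:1,v5:0,v6:inf,v7:inf
step 3: dist = v0:inf,v1:inf,v2:4,v3:7,v4:1,v5:0,v6:inf,v7:inf
step 4: dist = v0:inf,v1:inf,v2:4,v3:7,v4:1,v5:0,v6:inf,v7:22
step 5: dist = v0:inf,v1:inf,v2:4,v3:7,v4:1,v5:0,v6:inf,v7:22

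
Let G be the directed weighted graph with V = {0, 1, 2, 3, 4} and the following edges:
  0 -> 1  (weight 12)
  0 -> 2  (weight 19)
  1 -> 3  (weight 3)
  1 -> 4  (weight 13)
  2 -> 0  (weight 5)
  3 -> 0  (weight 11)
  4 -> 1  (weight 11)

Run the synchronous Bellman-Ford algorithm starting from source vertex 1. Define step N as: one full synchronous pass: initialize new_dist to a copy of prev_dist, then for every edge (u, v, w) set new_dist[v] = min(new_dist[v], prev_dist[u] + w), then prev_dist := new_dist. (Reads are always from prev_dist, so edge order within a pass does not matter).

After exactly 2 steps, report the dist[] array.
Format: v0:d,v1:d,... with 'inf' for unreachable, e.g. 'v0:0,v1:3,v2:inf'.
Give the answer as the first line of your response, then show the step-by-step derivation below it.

v0:14,v1:0,v2:inf,v3:3,v4:13

step 1: dist = v0:inf,v1:0,v2:inf,v3:3,v4:13
step 2: dist = v0:14,v1:0,v2:inf,v3:3,v4:13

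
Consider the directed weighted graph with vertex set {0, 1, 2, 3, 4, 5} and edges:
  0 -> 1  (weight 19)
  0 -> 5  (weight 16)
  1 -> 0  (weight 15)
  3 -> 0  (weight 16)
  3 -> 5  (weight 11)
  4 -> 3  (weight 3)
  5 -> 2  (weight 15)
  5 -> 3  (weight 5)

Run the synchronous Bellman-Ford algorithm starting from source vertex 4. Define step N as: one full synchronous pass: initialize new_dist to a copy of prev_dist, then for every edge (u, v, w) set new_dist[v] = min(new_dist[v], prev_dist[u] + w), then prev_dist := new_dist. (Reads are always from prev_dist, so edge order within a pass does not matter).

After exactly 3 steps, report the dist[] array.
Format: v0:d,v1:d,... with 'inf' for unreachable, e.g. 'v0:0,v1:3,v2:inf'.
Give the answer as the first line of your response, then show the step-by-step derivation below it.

v0:19,v1:38,v2:29,v3:3,v4:0,v5:14

step 1: dist = v0:inf,v1:inf,v2:inf,v3:3,v4:0,v5:inf
step 2: dist = v0:19,v1:inf,v2:inf,v3:3,v4:0,v5:14
step 3: dist = v0:19,v1:38,v2:29,v3:3,v4:0,v5:14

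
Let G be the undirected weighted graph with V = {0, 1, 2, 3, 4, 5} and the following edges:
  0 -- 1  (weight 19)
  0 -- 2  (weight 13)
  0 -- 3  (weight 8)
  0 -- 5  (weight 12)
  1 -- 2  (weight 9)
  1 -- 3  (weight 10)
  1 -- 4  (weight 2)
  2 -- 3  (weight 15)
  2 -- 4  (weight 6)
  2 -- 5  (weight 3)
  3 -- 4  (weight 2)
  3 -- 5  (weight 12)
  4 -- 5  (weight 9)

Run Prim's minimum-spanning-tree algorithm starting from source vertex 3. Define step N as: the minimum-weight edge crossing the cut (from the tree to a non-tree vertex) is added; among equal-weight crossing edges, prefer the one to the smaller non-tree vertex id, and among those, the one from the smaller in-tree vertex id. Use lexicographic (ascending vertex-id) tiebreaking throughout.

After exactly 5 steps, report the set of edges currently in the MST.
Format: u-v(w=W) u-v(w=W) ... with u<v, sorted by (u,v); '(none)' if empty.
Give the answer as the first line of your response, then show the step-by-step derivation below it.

0-3(w=8) 1-4(w=2) 2-4(w=6) 2-5(w=3) 3-4(w=2)

step 1: add edge 3-4 (w=2); MST = {3-4(w=2)}
step 2: add edge 1-4 (w=2); MST = {1-4(w=2) 3-4(w=2)}
step 3: add edge 2-4 (w=6); MST = {1-4(w=2) 2-4(w=6) 3-4(w=2)}
step 4: add edge 2-5 (w=3); MST = {1-4(w=2) 2-4(w=6) 2-5(w=3) 3-4(w=2)}
step 5: add edge 0-3 (w=8); MST = {0-3(w=8) 1-4(w=2) 2-4(w=6) 2-5(w=3) 3-4(w=2)}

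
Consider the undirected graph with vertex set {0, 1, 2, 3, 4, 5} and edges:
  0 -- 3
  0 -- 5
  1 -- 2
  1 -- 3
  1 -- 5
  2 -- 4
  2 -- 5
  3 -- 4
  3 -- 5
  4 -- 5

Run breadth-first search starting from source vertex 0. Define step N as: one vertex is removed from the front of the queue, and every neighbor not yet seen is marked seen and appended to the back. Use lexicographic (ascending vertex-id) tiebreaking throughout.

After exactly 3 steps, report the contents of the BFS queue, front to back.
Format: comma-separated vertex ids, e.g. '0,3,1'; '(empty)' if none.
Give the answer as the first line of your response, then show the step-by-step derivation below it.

1,4,2

step 1: dequeue 0; queue=[3,5]; order=0
step 2: dequeue 3; queue=[5,1,4]; order=0,3
step 3: dequeue 5; queue=[1,4,2]; order=0,3,5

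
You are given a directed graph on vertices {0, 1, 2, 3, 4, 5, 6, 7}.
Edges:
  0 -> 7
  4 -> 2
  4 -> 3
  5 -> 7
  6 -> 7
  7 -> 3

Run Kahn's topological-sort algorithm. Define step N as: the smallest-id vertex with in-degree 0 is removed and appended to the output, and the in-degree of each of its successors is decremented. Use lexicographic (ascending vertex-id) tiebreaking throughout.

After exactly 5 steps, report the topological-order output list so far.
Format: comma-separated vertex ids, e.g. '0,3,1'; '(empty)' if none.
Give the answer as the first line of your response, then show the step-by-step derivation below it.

0,1,4,2,5

step 1: output 0; order=[0]; indeg=(0,0,1,2,0,0,0,2)
step 2: output 1; order=[0,1]; indeg=(0,0,1,2,0,0,0,2)
step 3: output 4; order=[0,1,4]; indeg=(0,0,0,1,0,0,0,2)
step 4: output 2; order=[0,1,4,2]; indeg=(0,0,0,1,0,0,0,2)
step 5: output 5; order=[0,1,4,2,5]; indeg=(0,0,0,1,0,0,0,1)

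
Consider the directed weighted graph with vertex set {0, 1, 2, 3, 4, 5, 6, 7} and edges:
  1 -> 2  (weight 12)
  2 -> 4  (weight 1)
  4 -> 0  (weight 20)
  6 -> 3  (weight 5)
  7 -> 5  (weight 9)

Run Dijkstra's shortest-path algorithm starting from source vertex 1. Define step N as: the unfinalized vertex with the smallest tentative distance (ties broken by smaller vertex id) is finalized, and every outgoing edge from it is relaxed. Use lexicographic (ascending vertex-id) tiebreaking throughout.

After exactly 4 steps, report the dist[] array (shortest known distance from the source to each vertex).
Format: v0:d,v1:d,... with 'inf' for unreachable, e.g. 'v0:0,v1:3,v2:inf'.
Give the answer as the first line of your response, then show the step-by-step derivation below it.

v0:33,v1:0,v2:12,v3:inf,v4:13,v5:inf,v6:inf,v7:inf

step 1: dist = v0:inf,v1:0,v2:12,v3:inf,v4:inf,v5:inf,v6:inf,v7:inf
step 2: dist = v0:inf,v1:0,v2:12,v3:inf,v4:13,v5:inf,v6:inf,v7:inf
step 3: dist = v0:33,v1:0,v2:12,v3:inf,v4:13,v5:inf,v6:inf,v7:inf
step 4: dist = v0:33,v1:0,v2:12,v3:inf,v4:13,v5:inf,v6:inf,v7:inf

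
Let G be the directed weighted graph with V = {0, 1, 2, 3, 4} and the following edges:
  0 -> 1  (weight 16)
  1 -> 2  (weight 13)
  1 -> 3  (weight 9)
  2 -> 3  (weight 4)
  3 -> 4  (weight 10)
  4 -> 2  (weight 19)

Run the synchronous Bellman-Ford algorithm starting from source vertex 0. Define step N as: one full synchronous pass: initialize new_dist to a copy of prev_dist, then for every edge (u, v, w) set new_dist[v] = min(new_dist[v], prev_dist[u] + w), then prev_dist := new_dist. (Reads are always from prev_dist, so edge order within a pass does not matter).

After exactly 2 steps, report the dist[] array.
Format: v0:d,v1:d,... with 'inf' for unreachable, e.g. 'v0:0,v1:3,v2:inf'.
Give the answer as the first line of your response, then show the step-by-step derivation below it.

v0:0,v1:16,v2:29,v3:25,v4:inf

step 1: dist = v0:0,v1:16,v2:inf,v3:inf,v4:inf
step 2: dist = v0:0,v1:16,v2:29,v3:25,v4:inf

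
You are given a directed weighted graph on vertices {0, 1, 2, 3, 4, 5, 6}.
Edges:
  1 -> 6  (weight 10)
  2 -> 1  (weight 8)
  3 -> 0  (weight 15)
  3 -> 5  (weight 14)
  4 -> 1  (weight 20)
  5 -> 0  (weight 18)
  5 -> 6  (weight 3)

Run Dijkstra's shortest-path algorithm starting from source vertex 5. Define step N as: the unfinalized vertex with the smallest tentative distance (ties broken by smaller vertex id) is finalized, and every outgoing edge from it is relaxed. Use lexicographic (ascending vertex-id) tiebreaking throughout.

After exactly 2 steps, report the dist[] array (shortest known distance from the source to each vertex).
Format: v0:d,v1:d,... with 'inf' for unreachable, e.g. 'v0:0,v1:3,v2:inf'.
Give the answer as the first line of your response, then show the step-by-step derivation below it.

v0:18,v1:inf,v2:inf,v3:inf,v4:inf,v5:0,v6:3

step 1: dist = v0:18,v1:inf,v2:inf,v3:inf,v4:inf,v5:0,v6:3
step 2: dist = v0:18,v1:inf,v2:inf,v3:inf,v4:inf,v5:0,v6:3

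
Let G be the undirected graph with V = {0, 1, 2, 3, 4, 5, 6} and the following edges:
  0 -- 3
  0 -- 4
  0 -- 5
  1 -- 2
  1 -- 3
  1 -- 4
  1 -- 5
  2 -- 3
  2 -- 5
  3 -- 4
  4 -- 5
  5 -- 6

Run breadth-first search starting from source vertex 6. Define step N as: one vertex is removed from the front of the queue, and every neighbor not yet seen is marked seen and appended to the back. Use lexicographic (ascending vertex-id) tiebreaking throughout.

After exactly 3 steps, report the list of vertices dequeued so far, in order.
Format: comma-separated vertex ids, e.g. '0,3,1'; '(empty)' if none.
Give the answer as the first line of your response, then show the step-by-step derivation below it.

6,5,0

step 1: dequeue 6; queue=[5]; order=6
step 2: dequeue 5; queue=[0,1,2,4]; order=6,5
step 3: dequeue 0; queue=[1,2,4,3]; order=6,5,0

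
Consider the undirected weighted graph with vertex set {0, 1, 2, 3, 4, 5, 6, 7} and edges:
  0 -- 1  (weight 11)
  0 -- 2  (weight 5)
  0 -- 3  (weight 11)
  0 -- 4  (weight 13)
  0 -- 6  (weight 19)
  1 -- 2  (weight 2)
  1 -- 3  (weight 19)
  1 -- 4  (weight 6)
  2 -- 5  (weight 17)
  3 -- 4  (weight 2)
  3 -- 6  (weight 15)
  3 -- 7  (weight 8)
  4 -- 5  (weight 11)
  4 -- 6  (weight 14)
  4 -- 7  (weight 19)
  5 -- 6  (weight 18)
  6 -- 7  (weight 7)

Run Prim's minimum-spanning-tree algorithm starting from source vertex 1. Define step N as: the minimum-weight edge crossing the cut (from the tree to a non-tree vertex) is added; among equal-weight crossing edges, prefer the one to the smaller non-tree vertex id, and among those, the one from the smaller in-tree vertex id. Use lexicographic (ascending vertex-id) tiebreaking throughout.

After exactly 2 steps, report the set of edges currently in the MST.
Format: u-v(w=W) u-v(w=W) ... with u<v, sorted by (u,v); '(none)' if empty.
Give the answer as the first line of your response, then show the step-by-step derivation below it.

0-2(w=5) 1-2(w=2)

step 1: add edge 1-2 (w=2); MST = {1-2(w=2)}
step 2: add edge 0-2 (w=5); MST = {0-2(w=5) 1-2(w=2)}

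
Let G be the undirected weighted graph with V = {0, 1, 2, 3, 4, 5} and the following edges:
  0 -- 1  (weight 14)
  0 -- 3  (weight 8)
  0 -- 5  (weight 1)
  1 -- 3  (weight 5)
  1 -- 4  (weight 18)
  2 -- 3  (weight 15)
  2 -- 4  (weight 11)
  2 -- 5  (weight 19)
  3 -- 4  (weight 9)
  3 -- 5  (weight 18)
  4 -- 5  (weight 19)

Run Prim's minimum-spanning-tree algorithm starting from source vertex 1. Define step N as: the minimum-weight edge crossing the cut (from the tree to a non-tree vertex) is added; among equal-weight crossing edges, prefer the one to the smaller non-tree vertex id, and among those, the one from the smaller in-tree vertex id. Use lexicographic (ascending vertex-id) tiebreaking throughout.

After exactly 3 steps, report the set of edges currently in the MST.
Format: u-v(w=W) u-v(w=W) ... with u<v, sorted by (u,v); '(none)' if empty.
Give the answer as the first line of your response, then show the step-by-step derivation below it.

0-3(w=8) 0-5(w=1) 1-3(w=5)

step 1: add edge 1-3 (w=5); MST = {1-3(w=5)}
step 2: add edge 0-3 (w=8); MST = {0-3(w=8) 1-3(w=5)}
step 3: add edge 0-5 (w=1); MST = {0-3(w=8) 0-5(w=1) 1-3(w=5)}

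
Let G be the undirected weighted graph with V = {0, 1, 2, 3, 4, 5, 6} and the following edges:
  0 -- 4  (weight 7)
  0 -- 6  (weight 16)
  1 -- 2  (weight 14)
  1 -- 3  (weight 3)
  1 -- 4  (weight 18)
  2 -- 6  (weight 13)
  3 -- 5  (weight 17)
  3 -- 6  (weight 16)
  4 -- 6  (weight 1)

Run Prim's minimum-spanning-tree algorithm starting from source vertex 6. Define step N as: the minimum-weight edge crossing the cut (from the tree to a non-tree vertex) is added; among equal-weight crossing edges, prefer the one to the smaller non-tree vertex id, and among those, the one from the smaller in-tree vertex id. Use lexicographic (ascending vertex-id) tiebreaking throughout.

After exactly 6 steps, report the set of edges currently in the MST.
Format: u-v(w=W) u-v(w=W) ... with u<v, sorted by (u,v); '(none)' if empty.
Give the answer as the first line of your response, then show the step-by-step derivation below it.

0-4(w=7) 1-2(w=14) 1-3(w=3) 2-6(w=13) 3-5(w=17) 4-6(w=1)

step 1: add edge 4-6 (w=1); MST = {4-6(w=1)}
step 2: add edge 0-4 (w=7); MST = {0-4(w=7) 4-6(w=1)}
step 3: add edge 2-6 (w=13); MST = {0-4(w=7) 2-6(w=13) 4-6(w=1)}
step 4: add edge 1-2 (w=14); MST = {0-4(w=7) 1-2(w=14) 2-6(w=13) 4-6(w=1)}
step 5: add edge 1-3 (w=3); MST = {0-4(w=7) 1-2(w=14) 1-3(w=3) 2-6(w=13) 4-6(w=1)}
step 6: add edge 3-5 (w=17); MST = {0-4(w=7) 1-2(w=14) 1-3(w=3) 2-6(w=13) 3-5(w=17) 4-6(w=1)}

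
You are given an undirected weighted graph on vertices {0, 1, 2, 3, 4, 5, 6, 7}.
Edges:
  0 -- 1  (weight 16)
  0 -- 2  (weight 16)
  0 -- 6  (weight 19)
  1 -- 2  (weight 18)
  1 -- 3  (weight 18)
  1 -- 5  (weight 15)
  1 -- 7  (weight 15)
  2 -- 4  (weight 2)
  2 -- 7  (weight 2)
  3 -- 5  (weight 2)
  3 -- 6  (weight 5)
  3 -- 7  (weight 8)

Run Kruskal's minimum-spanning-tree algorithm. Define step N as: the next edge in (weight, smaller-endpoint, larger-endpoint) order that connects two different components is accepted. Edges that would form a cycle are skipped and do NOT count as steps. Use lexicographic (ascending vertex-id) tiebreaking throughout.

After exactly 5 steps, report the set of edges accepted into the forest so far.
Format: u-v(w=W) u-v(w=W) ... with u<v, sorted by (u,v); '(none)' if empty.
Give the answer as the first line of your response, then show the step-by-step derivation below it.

2-4(w=2) 2-7(w=2) 3-5(w=2) 3-6(w=5) 3-7(w=8)

step 1: add edge 2-4 (w=2); MST = {2-4(w=2)}
step 2: add edge 2-7 (w=2); MST = {2-4(w=2) 2-7(w=2)}
step 3: add edge 3-5 (w=2); MST = {2-4(w=2) 2-7(w=2) 3-5(w=2)}
step 4: add edge 3-6 (w=5); MST = {2-4(w=2) 2-7(w=2) 3-5(w=2) 3-6(w=5)}
step 5: add edge 3-7 (w=8); MST = {2-4(w=2) 2-7(w=2) 3-5(w=2) 3-6(w=5) 3-7(w=8)}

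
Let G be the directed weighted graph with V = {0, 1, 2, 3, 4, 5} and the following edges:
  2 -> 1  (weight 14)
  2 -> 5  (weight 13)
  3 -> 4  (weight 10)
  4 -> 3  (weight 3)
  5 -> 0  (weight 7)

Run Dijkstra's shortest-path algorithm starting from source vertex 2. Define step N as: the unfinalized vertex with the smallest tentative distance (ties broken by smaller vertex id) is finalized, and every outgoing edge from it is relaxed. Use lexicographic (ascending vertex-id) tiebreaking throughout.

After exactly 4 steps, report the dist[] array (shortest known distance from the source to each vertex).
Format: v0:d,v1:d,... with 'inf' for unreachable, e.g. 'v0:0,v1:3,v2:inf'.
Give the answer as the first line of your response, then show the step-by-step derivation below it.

v0:20,v1:14,v2:0,v3:inf,v4:inf,v5:13

step 1: dist = v0:inf,v1:14,v2:0,v3:inf,v4:inf,v5:13
step 2: dist = v0:20,v1:14,v2:0,v3:inf,v4:inf,v5:13
step 3: dist = v0:20,v1:14,v2:0,v3:inf,v4:inf,v5:13
step 4: dist = v0:20,v1:14,v2:0,v3:inf,v4:inf,v5:13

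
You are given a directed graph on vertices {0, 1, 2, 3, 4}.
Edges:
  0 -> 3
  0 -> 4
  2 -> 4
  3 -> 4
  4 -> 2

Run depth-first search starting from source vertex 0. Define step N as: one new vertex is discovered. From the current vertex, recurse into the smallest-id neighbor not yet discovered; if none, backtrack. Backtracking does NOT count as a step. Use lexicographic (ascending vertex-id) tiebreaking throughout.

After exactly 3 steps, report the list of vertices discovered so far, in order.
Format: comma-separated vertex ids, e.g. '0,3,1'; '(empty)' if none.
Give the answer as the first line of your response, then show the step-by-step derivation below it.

0,3,4

step 1: discover 0; path=0; order=0
step 2: discover 3; path=0>3; order=0,3
step 3: discover 4; path=0>3>4; order=0,3,4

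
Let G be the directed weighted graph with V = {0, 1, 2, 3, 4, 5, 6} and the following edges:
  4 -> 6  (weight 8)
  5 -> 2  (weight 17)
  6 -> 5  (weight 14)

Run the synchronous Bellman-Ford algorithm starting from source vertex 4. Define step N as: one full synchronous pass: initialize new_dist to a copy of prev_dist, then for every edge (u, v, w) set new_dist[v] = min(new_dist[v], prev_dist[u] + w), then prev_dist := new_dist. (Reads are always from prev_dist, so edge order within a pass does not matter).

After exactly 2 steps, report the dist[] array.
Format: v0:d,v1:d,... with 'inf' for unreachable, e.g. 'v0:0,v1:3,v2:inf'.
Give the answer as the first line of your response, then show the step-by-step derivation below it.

v0:inf,v1:inf,v2:inf,v3:inf,v4:0,v5:22,v6:8

step 1: dist = v0:inf,v1:inf,v2:inf,v3:inf,v4:0,v5:inf,v6:8
step 2: dist = v0:inf,v1:inf,v2:inf,v3:inf,v4:0,v5:22,v6:8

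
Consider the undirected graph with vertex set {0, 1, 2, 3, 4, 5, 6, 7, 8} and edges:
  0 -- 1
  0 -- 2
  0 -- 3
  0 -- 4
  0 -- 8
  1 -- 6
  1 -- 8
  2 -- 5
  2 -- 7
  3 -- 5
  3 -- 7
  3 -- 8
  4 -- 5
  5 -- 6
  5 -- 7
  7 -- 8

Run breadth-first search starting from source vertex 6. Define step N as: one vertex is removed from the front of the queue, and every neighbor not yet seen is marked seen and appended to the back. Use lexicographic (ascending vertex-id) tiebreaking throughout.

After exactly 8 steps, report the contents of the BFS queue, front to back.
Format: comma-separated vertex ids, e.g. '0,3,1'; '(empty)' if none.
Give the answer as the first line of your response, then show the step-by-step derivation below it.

7

step 1: dequeue 6; queue=[1,5]; order=6
step 2: dequeue 1; queue=[5,0,8]; order=6,1
step 3: dequeue 5; queue=[0,8,2,3,4,7]; order=6,1,5
step 4: dequeue 0; queue=[8,2,3,4,7]; order=6,1,5,0
step 5: dequeue 8; queue=[2,3,4,7]; order=6,1,5,0,8
step 6: dequeue 2; queue=[3,4,7]; order=6,1,5,0,8,2
step 7: dequeue 3; queue=[4,7]; order=6,1,5,0,8,2,3
step 8: dequeue 4; queue=[7]; order=6,1,5,0,8,2,3,4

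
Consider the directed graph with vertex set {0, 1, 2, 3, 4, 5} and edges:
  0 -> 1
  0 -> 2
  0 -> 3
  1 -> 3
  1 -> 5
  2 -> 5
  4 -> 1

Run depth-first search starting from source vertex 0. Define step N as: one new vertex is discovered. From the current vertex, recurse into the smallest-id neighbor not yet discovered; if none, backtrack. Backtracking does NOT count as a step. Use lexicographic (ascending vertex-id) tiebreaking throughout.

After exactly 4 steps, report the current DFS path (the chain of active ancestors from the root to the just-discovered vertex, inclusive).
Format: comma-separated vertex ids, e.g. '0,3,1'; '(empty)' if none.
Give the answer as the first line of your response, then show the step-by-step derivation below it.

0,1,5

step 1: discover 0; path=0; order=0
step 2: discover 1; path=0>1; order=0,1
step 3: discover 3; path=0>1>3; order=0,1,3
step 4: discover 5; path=0>1>5; order=0,1,3,5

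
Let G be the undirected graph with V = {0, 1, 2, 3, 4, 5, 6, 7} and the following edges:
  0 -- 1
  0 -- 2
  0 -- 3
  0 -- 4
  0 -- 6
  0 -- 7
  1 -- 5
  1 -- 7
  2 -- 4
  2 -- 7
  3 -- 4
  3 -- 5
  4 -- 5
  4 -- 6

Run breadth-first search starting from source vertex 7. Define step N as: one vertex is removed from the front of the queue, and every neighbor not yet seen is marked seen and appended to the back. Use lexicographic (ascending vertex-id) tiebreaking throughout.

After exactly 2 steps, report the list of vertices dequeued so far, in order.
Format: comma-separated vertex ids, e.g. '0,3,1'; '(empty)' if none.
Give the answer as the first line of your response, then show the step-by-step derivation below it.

7,0

step 1: dequeue 7; queue=[0,1,2]; order=7
step 2: dequeue 0; queue=[1,2,3,4,6]; order=7,0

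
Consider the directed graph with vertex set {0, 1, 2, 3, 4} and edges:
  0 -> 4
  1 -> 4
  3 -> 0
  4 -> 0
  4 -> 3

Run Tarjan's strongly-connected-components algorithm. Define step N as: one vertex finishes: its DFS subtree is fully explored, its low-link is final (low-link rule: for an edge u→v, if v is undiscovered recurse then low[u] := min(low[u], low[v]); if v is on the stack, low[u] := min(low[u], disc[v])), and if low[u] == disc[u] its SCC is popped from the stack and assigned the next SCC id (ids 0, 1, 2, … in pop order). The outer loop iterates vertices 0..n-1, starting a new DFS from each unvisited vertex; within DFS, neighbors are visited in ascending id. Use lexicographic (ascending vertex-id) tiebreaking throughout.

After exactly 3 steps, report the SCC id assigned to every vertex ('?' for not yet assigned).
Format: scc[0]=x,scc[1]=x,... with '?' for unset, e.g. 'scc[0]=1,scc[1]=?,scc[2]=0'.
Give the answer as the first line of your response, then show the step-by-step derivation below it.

scc[0]=0,scc[1]=?,scc[2]=?,scc[3]=0,scc[4]=0

step 1: low=(low[0]=0,low[1]=?,low[2]=?,low[3]=0,low[4]=0); scc=(scc[0]=?,scc[1]=?,scc[2]=?,scc[3]=?,scc[4]=?)
step 2: low=(low[0]=0,low[1]=?,low[2]=?,low[3]=0,low[4]=0); scc=(scc[0]=?,scc[1]=?,scc[2]=?,scc[3]=?,scc[4]=?)
step 3: low=(low[0]=0,low[1]=?,low[2]=?,low[3]=0,low[4]=0); scc=(scc[0]=0,scc[1]=?,scc[2]=?,scc[3]=0,scc[4]=0)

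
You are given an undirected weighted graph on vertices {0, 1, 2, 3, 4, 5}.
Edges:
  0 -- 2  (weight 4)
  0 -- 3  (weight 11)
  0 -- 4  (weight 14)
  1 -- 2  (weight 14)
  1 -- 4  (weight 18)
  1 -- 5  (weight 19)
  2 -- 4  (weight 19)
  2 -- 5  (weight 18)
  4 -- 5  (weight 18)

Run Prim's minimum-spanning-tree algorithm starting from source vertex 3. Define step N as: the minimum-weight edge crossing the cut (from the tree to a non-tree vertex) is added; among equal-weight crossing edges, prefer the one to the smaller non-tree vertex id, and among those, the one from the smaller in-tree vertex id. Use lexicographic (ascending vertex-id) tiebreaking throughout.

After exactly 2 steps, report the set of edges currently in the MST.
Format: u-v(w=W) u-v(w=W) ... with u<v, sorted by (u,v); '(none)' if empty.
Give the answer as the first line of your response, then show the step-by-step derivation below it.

0-2(w=4) 0-3(w=11)

step 1: add edge 0-3 (w=11); MST = {0-3(w=11)}
step 2: add edge 0-2 (w=4); MST = {0-2(w=4) 0-3(w=11)}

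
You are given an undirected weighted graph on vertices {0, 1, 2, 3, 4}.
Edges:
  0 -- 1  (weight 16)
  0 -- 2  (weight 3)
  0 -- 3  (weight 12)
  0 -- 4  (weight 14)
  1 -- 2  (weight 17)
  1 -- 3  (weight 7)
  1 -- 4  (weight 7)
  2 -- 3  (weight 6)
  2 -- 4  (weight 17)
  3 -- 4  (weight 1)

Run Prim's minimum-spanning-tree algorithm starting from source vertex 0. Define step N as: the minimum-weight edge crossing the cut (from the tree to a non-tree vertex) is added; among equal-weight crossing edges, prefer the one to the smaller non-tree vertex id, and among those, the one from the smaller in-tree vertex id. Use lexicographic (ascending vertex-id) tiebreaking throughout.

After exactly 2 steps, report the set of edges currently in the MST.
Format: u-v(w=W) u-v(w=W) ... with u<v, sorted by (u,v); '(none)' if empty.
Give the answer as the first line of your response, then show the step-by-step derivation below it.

0-2(w=3) 2-3(w=6)

step 1: add edge 0-2 (w=3); MST = {0-2(w=3)}
step 2: add edge 2-3 (w=6); MST = {0-2(w=3) 2-3(w=6)}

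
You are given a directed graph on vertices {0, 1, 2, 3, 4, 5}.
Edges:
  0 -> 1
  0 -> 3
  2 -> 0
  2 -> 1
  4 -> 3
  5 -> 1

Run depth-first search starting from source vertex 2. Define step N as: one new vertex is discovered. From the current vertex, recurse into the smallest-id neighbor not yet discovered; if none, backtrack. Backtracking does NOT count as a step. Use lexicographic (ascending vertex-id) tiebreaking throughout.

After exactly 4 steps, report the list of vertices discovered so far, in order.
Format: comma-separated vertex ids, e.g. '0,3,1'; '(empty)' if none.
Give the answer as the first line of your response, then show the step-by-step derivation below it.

2,0,1,3

step 1: discover 2; path=2; order=2
step 2: discover 0; path=2>0; order=2,0
step 3: discover 1; path=2>0>1; order=2,0,1
step 4: discover 3; path=2>0>3; order=2,0,1,3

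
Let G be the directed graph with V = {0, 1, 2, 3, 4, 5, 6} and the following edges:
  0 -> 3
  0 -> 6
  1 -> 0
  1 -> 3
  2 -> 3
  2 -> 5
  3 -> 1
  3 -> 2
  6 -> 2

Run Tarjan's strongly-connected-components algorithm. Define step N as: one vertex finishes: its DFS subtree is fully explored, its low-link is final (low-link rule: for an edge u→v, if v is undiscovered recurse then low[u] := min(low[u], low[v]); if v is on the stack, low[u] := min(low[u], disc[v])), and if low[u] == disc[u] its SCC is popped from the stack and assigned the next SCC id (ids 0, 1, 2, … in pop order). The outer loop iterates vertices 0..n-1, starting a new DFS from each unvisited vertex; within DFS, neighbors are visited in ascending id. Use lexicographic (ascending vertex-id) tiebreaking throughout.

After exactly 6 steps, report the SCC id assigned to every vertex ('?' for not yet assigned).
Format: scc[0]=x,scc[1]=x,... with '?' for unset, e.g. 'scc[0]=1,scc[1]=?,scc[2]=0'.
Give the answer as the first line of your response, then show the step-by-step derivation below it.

scc[0]=1,scc[1]=1,scc[2]=1,scc[3]=1,scc[4]=?,scc[5]=0,scc[6]=1

step 1: low=(low[0]=0,low[1]=0,low[2]=?,low[3]=1,low[4]=?,low[5]=?,low[6]=?); scc=(scc[0]=?,scc[1]=?,scc[2]=?,scc[3]=?,scc[4]=?,scc[5]=?,scc[6]=?)
step 2: low=(low[0]=0,low[1]=0,low[2]=1,low[3]=0,low[4]=?,low[5]=4,low[6]=?); scc=(scc[0]=?,scc[1]=?,scc[2]=?,scc[3]=?,scc[4]=?,scc[5]=0,scc[6]=?)
step 3: low=(low[0]=0,low[1]=0,low[2]=1,low[3]=0,low[4]=?,low[5]=4,low[6]=?); scc=(scc[0]=?,scc[1]=?,scc[2]=?,scc[3]=?,scc[4]=?,scc[5]=0,scc[6]=?)
step 4: low=(low[0]=0,low[1]=0,low[2]=1,low[3]=0,low[4]=?,low[5]=4,low[6]=?); scc=(scc[0]=?,scc[1]=?,scc[2]=?,scc[3]=?,scc[4]=?,scc[5]=0,scc[6]=?)
step 5: low=(low[0]=0,low[1]=0,low[2]=1,low[3]=0,low[4]=?,low[5]=4,low[6]=3); scc=(scc[0]=?,scc[1]=?,scc[2]=?,scc[3]=?,scc[4]=?,scc[5]=0,scc[6]=?)
step 6: low=(low[0]=0,low[1]=0,low[2]=1,low[3]=0,low[4]=?,low[5]=4,low[6]=3); scc=(scc[0]=1,scc[1]=1,scc[2]=1,scc[3]=1,scc[4]=?,scc[5]=0,scc[6]=1)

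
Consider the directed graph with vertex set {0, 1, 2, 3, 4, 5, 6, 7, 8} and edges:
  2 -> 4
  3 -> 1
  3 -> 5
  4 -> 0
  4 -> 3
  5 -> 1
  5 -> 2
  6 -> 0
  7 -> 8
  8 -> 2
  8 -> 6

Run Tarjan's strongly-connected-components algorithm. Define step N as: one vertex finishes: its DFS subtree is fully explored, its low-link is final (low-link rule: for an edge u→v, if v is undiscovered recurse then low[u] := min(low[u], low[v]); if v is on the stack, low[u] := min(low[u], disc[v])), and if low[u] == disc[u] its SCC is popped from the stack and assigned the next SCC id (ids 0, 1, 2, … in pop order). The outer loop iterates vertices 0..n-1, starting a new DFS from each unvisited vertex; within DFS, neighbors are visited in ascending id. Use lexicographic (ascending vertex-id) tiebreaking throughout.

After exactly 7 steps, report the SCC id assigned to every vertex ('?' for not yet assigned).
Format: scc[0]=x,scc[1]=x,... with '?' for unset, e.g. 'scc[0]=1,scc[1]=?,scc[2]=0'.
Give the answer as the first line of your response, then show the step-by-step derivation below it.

scc[0]=0,scc[1]=1,scc[2]=2,scc[3]=2,scc[4]=2,scc[5]=2,scc[6]=3,scc[7]=?,scc[8]=?

step 1: low=(low[0]=0,low[1]=?,low[2]=?,low[3]=?,low[4]=?,low[5]=?,low[6]=?,low[7]=?,low[8]=?); scc=(scc[0]=0,scc[1]=?,scc[2]=?,scc[3]=?,scc[4]=?,scc[5]=?,scc[6]=?,scc[7]=?,scc[8]=?)
step 2: low=(low[0]=0,low[1]=1,low[2]=?,low[3]=?,low[4]=?,low[5]=?,low[6]=?,low[7]=?,low[8]=?); scc=(scc[0]=0,scc[1]=1,scc[2]=?,scc[3]=?,scc[4]=?,scc[5]=?,scc[6]=?,scc[7]=?,scc[8]=?)
step 3: low=(low[0]=0,low[1]=1,low[2]=2,low[3]=4,low[4]=3,low[5]=2,low[6]=?,low[7]=?,low[8]=?); scc=(scc[0]=0,scc[1]=1,scc[2]=?,scc[3]=?,scc[4]=?,scc[5]=?,scc[6]=?,scc[7]=?,scc[8]=?)
step 4: low=(low[0]=0,low[1]=1,low[2]=2,low[3]=2,low[4]=3,low[5]=2,low[6]=?,low[7]=?,low[8]=?); scc=(scc[0]=0,scc[1]=1,scc[2]=?,scc[3]=?,scc[4]=?,scc[5]=?,scc[6]=?,scc[7]=?,scc[8]=?)
step 5: low=(low[0]=0,low[1]=1,low[2]=2,low[3]=2,low[4]=2,low[5]=2,low[6]=?,low[7]=?,low[8]=?); scc=(scc[0]=0,scc[1]=1,scc[2]=?,scc[3]=?,scc[4]=?,scc[5]=?,scc[6]=?,scc[7]=?,scc[8]=?)
step 6: low=(low[0]=0,low[1]=1,low[2]=2,low[3]=2,low[4]=2,low[5]=2,low[6]=?,low[7]=?,low[8]=?); scc=(scc[0]=0,scc[1]=1,scc[2]=2,scc[3]=2,scc[4]=2,scc[5]=2,scc[6]=?,scc[7]=?,scc[8]=?)
step 7: low=(low[0]=0,low[1]=1,low[2]=2,low[3]=2,low[4]=2,low[5]=2,low[6]=6,low[7]=?,low[8]=?); scc=(scc[0]=0,scc[1]=1,scc[2]=2,scc[3]=2,scc[4]=2,scc[5]=2,scc[6]=3,scc[7]=?,scc[8]=?)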